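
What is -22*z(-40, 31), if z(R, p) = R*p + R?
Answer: 28160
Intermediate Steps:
z(R, p) = R + R*p
-22*z(-40, 31) = -(-880)*(1 + 31) = -(-880)*32 = -22*(-1280) = 28160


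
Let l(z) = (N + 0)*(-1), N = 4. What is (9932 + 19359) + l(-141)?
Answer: 29287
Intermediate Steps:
l(z) = -4 (l(z) = (4 + 0)*(-1) = 4*(-1) = -4)
(9932 + 19359) + l(-141) = (9932 + 19359) - 4 = 29291 - 4 = 29287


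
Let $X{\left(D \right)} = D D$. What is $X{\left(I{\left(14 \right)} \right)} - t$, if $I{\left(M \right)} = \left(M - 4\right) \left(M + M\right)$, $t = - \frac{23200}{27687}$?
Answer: $\frac{2170684000}{27687} \approx 78401.0$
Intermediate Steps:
$t = - \frac{23200}{27687}$ ($t = \left(-23200\right) \frac{1}{27687} = - \frac{23200}{27687} \approx -0.83794$)
$I{\left(M \right)} = 2 M \left(-4 + M\right)$ ($I{\left(M \right)} = \left(-4 + M\right) 2 M = 2 M \left(-4 + M\right)$)
$X{\left(D \right)} = D^{2}$
$X{\left(I{\left(14 \right)} \right)} - t = \left(2 \cdot 14 \left(-4 + 14\right)\right)^{2} - - \frac{23200}{27687} = \left(2 \cdot 14 \cdot 10\right)^{2} + \frac{23200}{27687} = 280^{2} + \frac{23200}{27687} = 78400 + \frac{23200}{27687} = \frac{2170684000}{27687}$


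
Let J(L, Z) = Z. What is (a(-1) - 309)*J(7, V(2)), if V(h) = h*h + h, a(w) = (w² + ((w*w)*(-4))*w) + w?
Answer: -1830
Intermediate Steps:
a(w) = w + w² - 4*w³ (a(w) = (w² + (w²*(-4))*w) + w = (w² + (-4*w²)*w) + w = (w² - 4*w³) + w = w + w² - 4*w³)
V(h) = h + h² (V(h) = h² + h = h + h²)
(a(-1) - 309)*J(7, V(2)) = (-(1 - 1 - 4*(-1)²) - 309)*(2*(1 + 2)) = (-(1 - 1 - 4*1) - 309)*(2*3) = (-(1 - 1 - 4) - 309)*6 = (-1*(-4) - 309)*6 = (4 - 309)*6 = -305*6 = -1830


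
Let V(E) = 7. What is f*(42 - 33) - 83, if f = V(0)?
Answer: -20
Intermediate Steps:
f = 7
f*(42 - 33) - 83 = 7*(42 - 33) - 83 = 7*9 - 83 = 63 - 83 = -20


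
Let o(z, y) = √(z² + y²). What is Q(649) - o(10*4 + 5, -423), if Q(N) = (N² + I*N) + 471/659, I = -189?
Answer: 196738331/659 - 9*√2234 ≈ 2.9812e+5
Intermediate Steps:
Q(N) = 471/659 + N² - 189*N (Q(N) = (N² - 189*N) + 471/659 = 471/659 + N² - 189*N)
o(z, y) = √(y² + z²)
Q(649) - o(10*4 + 5, -423) = (471/659 + 649² - 189*649) - √((-423)² + (10*4 + 5)²) = (471/659 + 421201 - 122661) - √(178929 + (40 + 5)²) = 196738331/659 - √(178929 + 45²) = 196738331/659 - √(178929 + 2025) = 196738331/659 - √180954 = 196738331/659 - 9*√2234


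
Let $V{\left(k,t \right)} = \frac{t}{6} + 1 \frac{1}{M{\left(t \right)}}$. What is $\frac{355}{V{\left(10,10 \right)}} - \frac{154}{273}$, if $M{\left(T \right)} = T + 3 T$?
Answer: $\frac{1656934}{7917} \approx 209.29$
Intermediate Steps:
$M{\left(T \right)} = 4 T$
$V{\left(k,t \right)} = \frac{1}{4 t} + \frac{t}{6}$ ($V{\left(k,t \right)} = \frac{t}{6} + 1 \frac{1}{4 t} = t \frac{1}{6} + 1 \frac{1}{4 t} = \frac{t}{6} + \frac{1}{4 t} = \frac{1}{4 t} + \frac{t}{6}$)
$\frac{355}{V{\left(10,10 \right)}} - \frac{154}{273} = \frac{355}{\frac{1}{4 \cdot 10} + \frac{1}{6} \cdot 10} - \frac{154}{273} = \frac{355}{\frac{1}{4} \cdot \frac{1}{10} + \frac{5}{3}} - \frac{22}{39} = \frac{355}{\frac{1}{40} + \frac{5}{3}} - \frac{22}{39} = \frac{355}{\frac{203}{120}} - \frac{22}{39} = 355 \cdot \frac{120}{203} - \frac{22}{39} = \frac{42600}{203} - \frac{22}{39} = \frac{1656934}{7917}$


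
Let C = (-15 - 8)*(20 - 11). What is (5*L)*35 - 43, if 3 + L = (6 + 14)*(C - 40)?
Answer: -865068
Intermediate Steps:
C = -207 (C = -23*9 = -207)
L = -4943 (L = -3 + (6 + 14)*(-207 - 40) = -3 + 20*(-247) = -3 - 4940 = -4943)
(5*L)*35 - 43 = (5*(-4943))*35 - 43 = -24715*35 - 43 = -865025 - 43 = -865068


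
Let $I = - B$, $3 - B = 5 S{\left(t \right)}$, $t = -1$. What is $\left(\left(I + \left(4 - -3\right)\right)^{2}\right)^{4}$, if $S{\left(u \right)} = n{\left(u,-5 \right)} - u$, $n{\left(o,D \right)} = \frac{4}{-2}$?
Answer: $1$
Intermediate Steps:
$n{\left(o,D \right)} = -2$ ($n{\left(o,D \right)} = 4 \left(- \frac{1}{2}\right) = -2$)
$S{\left(u \right)} = -2 - u$
$B = 8$ ($B = 3 - 5 \left(-2 - -1\right) = 3 - 5 \left(-2 + 1\right) = 3 - 5 \left(-1\right) = 3 - -5 = 3 + 5 = 8$)
$I = -8$ ($I = \left(-1\right) 8 = -8$)
$\left(\left(I + \left(4 - -3\right)\right)^{2}\right)^{4} = \left(\left(-8 + \left(4 - -3\right)\right)^{2}\right)^{4} = \left(\left(-8 + \left(4 + 3\right)\right)^{2}\right)^{4} = \left(\left(-8 + 7\right)^{2}\right)^{4} = \left(\left(-1\right)^{2}\right)^{4} = 1^{4} = 1$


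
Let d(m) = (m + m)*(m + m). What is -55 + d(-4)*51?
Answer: 3209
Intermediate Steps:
d(m) = 4*m² (d(m) = (2*m)*(2*m) = 4*m²)
-55 + d(-4)*51 = -55 + (4*(-4)²)*51 = -55 + (4*16)*51 = -55 + 64*51 = -55 + 3264 = 3209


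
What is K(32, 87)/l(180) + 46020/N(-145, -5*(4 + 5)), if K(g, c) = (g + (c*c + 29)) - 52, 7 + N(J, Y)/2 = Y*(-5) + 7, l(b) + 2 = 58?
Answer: 99787/420 ≈ 237.59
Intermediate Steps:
l(b) = 56 (l(b) = -2 + 58 = 56)
N(J, Y) = -10*Y (N(J, Y) = -14 + 2*(Y*(-5) + 7) = -14 + 2*(-5*Y + 7) = -14 + 2*(7 - 5*Y) = -14 + (14 - 10*Y) = -10*Y)
K(g, c) = -23 + g + c**2 (K(g, c) = (g + (c**2 + 29)) - 52 = (g + (29 + c**2)) - 52 = (29 + g + c**2) - 52 = -23 + g + c**2)
K(32, 87)/l(180) + 46020/N(-145, -5*(4 + 5)) = (-23 + 32 + 87**2)/56 + 46020/((-(-50)*(4 + 5))) = (-23 + 32 + 7569)*(1/56) + 46020/((-(-50)*9)) = 7578*(1/56) + 46020/((-10*(-45))) = 3789/28 + 46020/450 = 3789/28 + 46020*(1/450) = 3789/28 + 1534/15 = 99787/420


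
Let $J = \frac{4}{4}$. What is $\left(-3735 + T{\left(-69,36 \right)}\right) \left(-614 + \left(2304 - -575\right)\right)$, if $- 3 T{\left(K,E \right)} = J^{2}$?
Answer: $-8460530$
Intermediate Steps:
$J = 1$ ($J = 4 \cdot \frac{1}{4} = 1$)
$T{\left(K,E \right)} = - \frac{1}{3}$ ($T{\left(K,E \right)} = - \frac{1^{2}}{3} = \left(- \frac{1}{3}\right) 1 = - \frac{1}{3}$)
$\left(-3735 + T{\left(-69,36 \right)}\right) \left(-614 + \left(2304 - -575\right)\right) = \left(-3735 - \frac{1}{3}\right) \left(-614 + \left(2304 - -575\right)\right) = - \frac{11206 \left(-614 + \left(2304 + 575\right)\right)}{3} = - \frac{11206 \left(-614 + 2879\right)}{3} = \left(- \frac{11206}{3}\right) 2265 = -8460530$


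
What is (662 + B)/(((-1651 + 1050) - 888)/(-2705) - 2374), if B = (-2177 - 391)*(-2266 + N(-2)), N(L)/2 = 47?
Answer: -15089458390/6420181 ≈ -2350.3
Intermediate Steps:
N(L) = 94 (N(L) = 2*47 = 94)
B = 5577696 (B = (-2177 - 391)*(-2266 + 94) = -2568*(-2172) = 5577696)
(662 + B)/(((-1651 + 1050) - 888)/(-2705) - 2374) = (662 + 5577696)/(((-1651 + 1050) - 888)/(-2705) - 2374) = 5578358/((-601 - 888)*(-1/2705) - 2374) = 5578358/(-1489*(-1/2705) - 2374) = 5578358/(1489/2705 - 2374) = 5578358/(-6420181/2705) = 5578358*(-2705/6420181) = -15089458390/6420181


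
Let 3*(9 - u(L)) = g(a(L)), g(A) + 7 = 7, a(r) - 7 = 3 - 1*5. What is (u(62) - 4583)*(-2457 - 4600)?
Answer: 32278718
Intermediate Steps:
a(r) = 5 (a(r) = 7 + (3 - 1*5) = 7 + (3 - 5) = 7 - 2 = 5)
g(A) = 0 (g(A) = -7 + 7 = 0)
u(L) = 9 (u(L) = 9 - ⅓*0 = 9 + 0 = 9)
(u(62) - 4583)*(-2457 - 4600) = (9 - 4583)*(-2457 - 4600) = -4574*(-7057) = 32278718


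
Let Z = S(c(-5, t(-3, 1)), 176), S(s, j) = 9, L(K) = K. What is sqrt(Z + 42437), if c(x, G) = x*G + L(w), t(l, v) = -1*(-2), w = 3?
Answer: sqrt(42446) ≈ 206.02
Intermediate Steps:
t(l, v) = 2
c(x, G) = 3 + G*x (c(x, G) = x*G + 3 = G*x + 3 = 3 + G*x)
Z = 9
sqrt(Z + 42437) = sqrt(9 + 42437) = sqrt(42446)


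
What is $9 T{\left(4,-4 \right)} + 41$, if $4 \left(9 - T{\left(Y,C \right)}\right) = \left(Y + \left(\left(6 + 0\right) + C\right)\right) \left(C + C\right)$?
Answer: $230$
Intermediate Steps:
$T{\left(Y,C \right)} = 9 - \frac{C \left(6 + C + Y\right)}{2}$ ($T{\left(Y,C \right)} = 9 - \frac{\left(Y + \left(\left(6 + 0\right) + C\right)\right) \left(C + C\right)}{4} = 9 - \frac{\left(Y + \left(6 + C\right)\right) 2 C}{4} = 9 - \frac{\left(6 + C + Y\right) 2 C}{4} = 9 - \frac{2 C \left(6 + C + Y\right)}{4} = 9 - \frac{C \left(6 + C + Y\right)}{2}$)
$9 T{\left(4,-4 \right)} + 41 = 9 \left(9 - -12 - \frac{\left(-4\right)^{2}}{2} - \left(-2\right) 4\right) + 41 = 9 \left(9 + 12 - 8 + 8\right) + 41 = 9 \cdot 21 + 41 = 189 + 41 = 230$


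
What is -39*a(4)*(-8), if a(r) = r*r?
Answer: 4992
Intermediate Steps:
a(r) = r²
-39*a(4)*(-8) = -39*4²*(-8) = -39*16*(-8) = -624*(-8) = 4992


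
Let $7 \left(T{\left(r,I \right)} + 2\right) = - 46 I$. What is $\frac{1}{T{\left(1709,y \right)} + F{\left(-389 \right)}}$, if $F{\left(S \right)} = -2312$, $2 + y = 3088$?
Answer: $- \frac{7}{158154} \approx -4.4261 \cdot 10^{-5}$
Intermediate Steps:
$y = 3086$ ($y = -2 + 3088 = 3086$)
$T{\left(r,I \right)} = -2 - \frac{46 I}{7}$ ($T{\left(r,I \right)} = -2 + \frac{\left(-46\right) I}{7} = -2 - \frac{46 I}{7}$)
$\frac{1}{T{\left(1709,y \right)} + F{\left(-389 \right)}} = \frac{1}{\left(-2 - \frac{141956}{7}\right) - 2312} = \frac{1}{- \frac{141970}{7} - 2312} = \frac{1}{- \frac{158154}{7}} = - \frac{7}{158154}$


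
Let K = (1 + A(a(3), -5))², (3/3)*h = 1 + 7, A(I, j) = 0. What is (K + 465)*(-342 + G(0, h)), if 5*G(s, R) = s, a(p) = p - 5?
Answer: -159372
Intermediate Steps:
a(p) = -5 + p
h = 8 (h = 1 + 7 = 8)
G(s, R) = s/5
K = 1 (K = (1 + 0)² = 1² = 1)
(K + 465)*(-342 + G(0, h)) = (1 + 465)*(-342 + (⅕)*0) = 466*(-342 + 0) = 466*(-342) = -159372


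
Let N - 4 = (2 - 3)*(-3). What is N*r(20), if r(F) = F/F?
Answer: 7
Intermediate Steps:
r(F) = 1
N = 7 (N = 4 + (2 - 3)*(-3) = 4 - 1*(-3) = 4 + 3 = 7)
N*r(20) = 7*1 = 7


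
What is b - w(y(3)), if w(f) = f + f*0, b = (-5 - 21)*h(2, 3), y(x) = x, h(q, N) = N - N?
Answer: -3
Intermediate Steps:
h(q, N) = 0
b = 0 (b = (-5 - 21)*0 = -26*0 = 0)
w(f) = f (w(f) = f + 0 = f)
b - w(y(3)) = 0 - 1*3 = 0 - 3 = -3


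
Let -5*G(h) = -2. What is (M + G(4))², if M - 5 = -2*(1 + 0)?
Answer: 289/25 ≈ 11.560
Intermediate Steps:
G(h) = ⅖ (G(h) = -⅕*(-2) = ⅖)
M = 3 (M = 5 - 2*(1 + 0) = 5 - 2*1 = 5 - 2 = 3)
(M + G(4))² = (3 + ⅖)² = (17/5)² = 289/25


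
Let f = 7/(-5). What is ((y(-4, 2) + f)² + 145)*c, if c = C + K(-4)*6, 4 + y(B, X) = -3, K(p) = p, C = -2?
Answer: -140114/25 ≈ -5604.6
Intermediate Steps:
y(B, X) = -7 (y(B, X) = -4 - 3 = -7)
f = -7/5 (f = 7*(-⅕) = -7/5 ≈ -1.4000)
c = -26 (c = -2 - 4*6 = -2 - 24 = -26)
((y(-4, 2) + f)² + 145)*c = ((-7 - 7/5)² + 145)*(-26) = ((-42/5)² + 145)*(-26) = (1764/25 + 145)*(-26) = (5389/25)*(-26) = -140114/25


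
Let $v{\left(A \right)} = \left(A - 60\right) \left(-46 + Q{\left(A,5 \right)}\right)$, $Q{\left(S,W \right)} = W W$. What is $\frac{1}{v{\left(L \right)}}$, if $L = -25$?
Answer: $\frac{1}{1785} \approx 0.00056022$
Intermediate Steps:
$Q{\left(S,W \right)} = W^{2}$
$v{\left(A \right)} = 1260 - 21 A$ ($v{\left(A \right)} = \left(A - 60\right) \left(-46 + 5^{2}\right) = \left(-60 + A\right) \left(-46 + 25\right) = \left(-60 + A\right) \left(-21\right) = 1260 - 21 A$)
$\frac{1}{v{\left(L \right)}} = \frac{1}{1260 - -525} = \frac{1}{1260 + 525} = \frac{1}{1785}$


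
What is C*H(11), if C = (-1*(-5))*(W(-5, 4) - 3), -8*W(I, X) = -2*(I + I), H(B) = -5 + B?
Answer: -165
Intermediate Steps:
W(I, X) = I/2 (W(I, X) = -(-1)*(I + I)/4 = -(-1)*2*I/4 = -(-1)*I/2 = I/2)
C = -55/2 (C = (-1*(-5))*((½)*(-5) - 3) = 5*(-5/2 - 3) = 5*(-11/2) = -55/2 ≈ -27.500)
C*H(11) = -55*(-5 + 11)/2 = -55/2*6 = -165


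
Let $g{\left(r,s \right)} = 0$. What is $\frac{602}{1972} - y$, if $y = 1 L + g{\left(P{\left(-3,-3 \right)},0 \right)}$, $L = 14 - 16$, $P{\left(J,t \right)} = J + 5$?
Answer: $\frac{2273}{986} \approx 2.3053$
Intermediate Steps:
$P{\left(J,t \right)} = 5 + J$
$L = -2$
$y = -2$ ($y = 1 \left(-2\right) + 0 = -2 + 0 = -2$)
$\frac{602}{1972} - y = \frac{602}{1972} - -2 = 602 \cdot \frac{1}{1972} + 2 = \frac{301}{986} + 2 = \frac{2273}{986}$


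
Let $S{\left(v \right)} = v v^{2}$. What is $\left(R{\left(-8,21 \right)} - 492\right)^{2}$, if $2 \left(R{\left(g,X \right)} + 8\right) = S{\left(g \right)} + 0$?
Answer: $571536$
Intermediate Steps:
$S{\left(v \right)} = v^{3}$
$R{\left(g,X \right)} = -8 + \frac{g^{3}}{2}$ ($R{\left(g,X \right)} = -8 + \frac{g^{3} + 0}{2} = -8 + \frac{g^{3}}{2}$)
$\left(R{\left(-8,21 \right)} - 492\right)^{2} = \left(\left(-8 + \frac{\left(-8\right)^{3}}{2}\right) - 492\right)^{2} = \left(\left(-8 + \frac{1}{2} \left(-512\right)\right) - 492\right)^{2} = \left(\left(-8 - 256\right) - 492\right)^{2} = \left(-264 - 492\right)^{2} = \left(-756\right)^{2} = 571536$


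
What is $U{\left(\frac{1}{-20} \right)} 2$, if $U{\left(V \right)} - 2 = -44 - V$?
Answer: $- \frac{839}{10} \approx -83.9$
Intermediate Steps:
$U{\left(V \right)} = -42 - V$ ($U{\left(V \right)} = 2 - \left(44 + V\right) = -42 - V$)
$U{\left(\frac{1}{-20} \right)} 2 = \left(-42 - \frac{1}{-20}\right) 2 = \left(-42 - - \frac{1}{20}\right) 2 = \left(-42 + \frac{1}{20}\right) 2 = \left(- \frac{839}{20}\right) 2 = - \frac{839}{10}$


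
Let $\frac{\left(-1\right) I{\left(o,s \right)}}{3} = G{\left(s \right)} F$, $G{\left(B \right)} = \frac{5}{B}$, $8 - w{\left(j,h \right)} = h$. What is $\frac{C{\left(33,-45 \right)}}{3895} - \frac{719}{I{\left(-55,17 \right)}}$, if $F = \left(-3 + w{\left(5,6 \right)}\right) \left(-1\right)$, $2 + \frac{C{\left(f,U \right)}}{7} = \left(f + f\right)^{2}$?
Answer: $\frac{9613151}{11685} \approx 822.69$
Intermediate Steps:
$w{\left(j,h \right)} = 8 - h$
$C{\left(f,U \right)} = -14 + 28 f^{2}$ ($C{\left(f,U \right)} = -14 + 7 \left(f + f\right)^{2} = -14 + 7 \left(2 f\right)^{2} = -14 + 7 \cdot 4 f^{2} = -14 + 28 f^{2}$)
$F = 1$ ($F = \left(-3 + \left(8 - 6\right)\right) \left(-1\right) = \left(-3 + 2\right) \left(-1\right) = \left(-1\right) \left(-1\right) = 1$)
$I{\left(o,s \right)} = - \frac{15}{s}$ ($I{\left(o,s \right)} = - 3 \frac{5}{s} 1 = - 3 \frac{5}{s} = - \frac{15}{s}$)
$\frac{C{\left(33,-45 \right)}}{3895} - \frac{719}{I{\left(-55,17 \right)}} = \frac{-14 + 28 \cdot 33^{2}}{3895} - \frac{719}{\left(-15\right) \frac{1}{17}} = \left(-14 + 28 \cdot 1089\right) \frac{1}{3895} - \frac{719}{\left(-15\right) \frac{1}{17}} = \left(-14 + 30492\right) \frac{1}{3895} - \frac{719}{- \frac{15}{17}} = 30478 \cdot \frac{1}{3895} - - \frac{12223}{15} = \frac{30478}{3895} + \frac{12223}{15} = \frac{9613151}{11685}$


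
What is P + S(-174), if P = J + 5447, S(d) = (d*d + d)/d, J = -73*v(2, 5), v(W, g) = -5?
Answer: 5639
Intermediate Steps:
J = 365 (J = -73*(-5) = 365)
S(d) = (d + d²)/d (S(d) = (d² + d)/d = (d + d²)/d)
P = 5812 (P = 365 + 5447 = 5812)
P + S(-174) = 5812 + (1 - 174) = 5812 - 173 = 5639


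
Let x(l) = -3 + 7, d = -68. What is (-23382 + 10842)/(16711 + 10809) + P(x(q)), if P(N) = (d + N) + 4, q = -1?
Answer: -83187/1376 ≈ -60.456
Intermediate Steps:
x(l) = 4
P(N) = -64 + N (P(N) = (-68 + N) + 4 = -64 + N)
(-23382 + 10842)/(16711 + 10809) + P(x(q)) = (-23382 + 10842)/(16711 + 10809) + (-64 + 4) = -12540/27520 - 60 = -12540*1/27520 - 60 = -627/1376 - 60 = -83187/1376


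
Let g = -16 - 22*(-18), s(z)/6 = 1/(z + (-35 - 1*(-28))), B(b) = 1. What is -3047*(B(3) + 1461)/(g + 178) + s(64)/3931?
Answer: -166359066415/20838231 ≈ -7983.4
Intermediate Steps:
s(z) = 6/(-7 + z) (s(z) = 6/(z + (-35 - 1*(-28))) = 6/(z + (-35 + 28)) = 6/(z - 7) = 6/(-7 + z))
g = 380 (g = -16 + 396 = 380)
-3047*(B(3) + 1461)/(g + 178) + s(64)/3931 = -3047*(1 + 1461)/(380 + 178) + (6/(-7 + 64))/3931 = -3047/(558/1462) + (6/57)*(1/3931) = -3047/(558*(1/1462)) + (6*(1/57))*(1/3931) = -3047/279/731 + (2/19)*(1/3931) = -3047*731/279 + 2/74689 = -2227357/279 + 2/74689 = -166359066415/20838231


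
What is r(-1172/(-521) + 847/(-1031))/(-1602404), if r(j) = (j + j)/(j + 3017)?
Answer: -767045/1299030154237624 ≈ -5.9048e-10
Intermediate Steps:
r(j) = 2*j/(3017 + j) (r(j) = (2*j)/(3017 + j) = 2*j/(3017 + j))
r(-1172/(-521) + 847/(-1031))/(-1602404) = (2*(-1172/(-521) + 847/(-1031))/(3017 + (-1172/(-521) + 847/(-1031))))/(-1602404) = (2*(-1172*(-1/521) + 847*(-1/1031))/(3017 + (-1172*(-1/521) + 847*(-1/1031))))*(-1/1602404) = (2*(1172/521 - 847/1031)/(3017 + (1172/521 - 847/1031)))*(-1/1602404) = (2*(767045/537151)/(3017 + 767045/537151))*(-1/1602404) = (2*(767045/537151)/(1621351612/537151))*(-1/1602404) = (2*(767045/537151)*(537151/1621351612))*(-1/1602404) = (767045/810675806)*(-1/1602404) = -767045/1299030154237624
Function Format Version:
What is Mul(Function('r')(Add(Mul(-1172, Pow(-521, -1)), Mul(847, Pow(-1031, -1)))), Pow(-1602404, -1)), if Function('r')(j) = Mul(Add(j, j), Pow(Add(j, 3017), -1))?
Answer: Rational(-767045, 1299030154237624) ≈ -5.9048e-10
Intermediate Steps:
Function('r')(j) = Mul(2, j, Pow(Add(3017, j), -1)) (Function('r')(j) = Mul(Mul(2, j), Pow(Add(3017, j), -1)) = Mul(2, j, Pow(Add(3017, j), -1)))
Mul(Function('r')(Add(Mul(-1172, Pow(-521, -1)), Mul(847, Pow(-1031, -1)))), Pow(-1602404, -1)) = Mul(Mul(2, Add(Mul(-1172, Pow(-521, -1)), Mul(847, Pow(-1031, -1))), Pow(Add(3017, Add(Mul(-1172, Pow(-521, -1)), Mul(847, Pow(-1031, -1)))), -1)), Pow(-1602404, -1)) = Mul(Mul(2, Add(Mul(-1172, Rational(-1, 521)), Mul(847, Rational(-1, 1031))), Pow(Add(3017, Add(Mul(-1172, Rational(-1, 521)), Mul(847, Rational(-1, 1031)))), -1)), Rational(-1, 1602404)) = Mul(Mul(2, Add(Rational(1172, 521), Rational(-847, 1031)), Pow(Add(3017, Add(Rational(1172, 521), Rational(-847, 1031))), -1)), Rational(-1, 1602404)) = Mul(Mul(2, Rational(767045, 537151), Pow(Add(3017, Rational(767045, 537151)), -1)), Rational(-1, 1602404)) = Mul(Mul(2, Rational(767045, 537151), Pow(Rational(1621351612, 537151), -1)), Rational(-1, 1602404)) = Mul(Mul(2, Rational(767045, 537151), Rational(537151, 1621351612)), Rational(-1, 1602404)) = Mul(Rational(767045, 810675806), Rational(-1, 1602404)) = Rational(-767045, 1299030154237624)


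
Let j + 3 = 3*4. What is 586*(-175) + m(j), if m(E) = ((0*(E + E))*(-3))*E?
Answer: -102550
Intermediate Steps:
j = 9 (j = -3 + 3*4 = -3 + 12 = 9)
m(E) = 0 (m(E) = ((0*(2*E))*(-3))*E = (0*(-3))*E = 0*E = 0)
586*(-175) + m(j) = 586*(-175) + 0 = -102550 + 0 = -102550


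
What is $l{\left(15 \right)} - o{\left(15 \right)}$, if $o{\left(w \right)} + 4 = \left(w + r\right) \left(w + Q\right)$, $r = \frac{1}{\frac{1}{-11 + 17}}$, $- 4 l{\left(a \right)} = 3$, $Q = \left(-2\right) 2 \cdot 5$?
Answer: $\frac{433}{4} \approx 108.25$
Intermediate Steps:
$Q = -20$ ($Q = \left(-4\right) 5 = -20$)
$l{\left(a \right)} = - \frac{3}{4}$ ($l{\left(a \right)} = \left(- \frac{1}{4}\right) 3 = - \frac{3}{4}$)
$r = 6$ ($r = \frac{1}{\frac{1}{6}} = 6$)
$o{\left(w \right)} = -4 + \left(-20 + w\right) \left(6 + w\right)$ ($o{\left(w \right)} = -4 + \left(w + 6\right) \left(w - 20\right) = -4 + \left(6 + w\right) \left(-20 + w\right) = -4 + \left(-20 + w\right) \left(6 + w\right)$)
$l{\left(15 \right)} - o{\left(15 \right)} = - \frac{3}{4} - \left(-124 + 15^{2} - 210\right) = - \frac{3}{4} - \left(-124 + 225 - 210\right) = - \frac{3}{4} - -109 = - \frac{3}{4} + 109 = \frac{433}{4}$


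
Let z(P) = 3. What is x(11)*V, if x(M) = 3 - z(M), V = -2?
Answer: 0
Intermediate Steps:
x(M) = 0 (x(M) = 3 - 1*3 = 3 - 3 = 0)
x(11)*V = 0*(-2) = 0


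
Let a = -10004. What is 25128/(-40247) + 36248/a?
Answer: -427563442/100657747 ≈ -4.2477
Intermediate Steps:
25128/(-40247) + 36248/a = 25128/(-40247) + 36248/(-10004) = 25128*(-1/40247) + 36248*(-1/10004) = -25128/40247 - 9062/2501 = -427563442/100657747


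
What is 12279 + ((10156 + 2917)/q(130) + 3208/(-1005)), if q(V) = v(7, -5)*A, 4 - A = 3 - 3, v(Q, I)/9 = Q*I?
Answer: 1035447817/84420 ≈ 12265.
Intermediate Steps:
v(Q, I) = 9*I*Q (v(Q, I) = 9*(Q*I) = 9*(I*Q) = 9*I*Q)
A = 4 (A = 4 - (3 - 3) = 4 - 1*0 = 4 + 0 = 4)
q(V) = -1260 (q(V) = (9*(-5)*7)*4 = -315*4 = -1260)
12279 + ((10156 + 2917)/q(130) + 3208/(-1005)) = 12279 + ((10156 + 2917)/(-1260) + 3208/(-1005)) = 12279 + (13073*(-1/1260) + 3208*(-1/1005)) = 12279 + (-13073/1260 - 3208/1005) = 12279 - 1145363/84420 = 1035447817/84420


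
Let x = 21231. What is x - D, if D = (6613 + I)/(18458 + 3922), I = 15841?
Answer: 237563663/11190 ≈ 21230.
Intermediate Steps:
D = 11227/11190 (D = (6613 + 15841)/(18458 + 3922) = 22454/22380 = 22454*(1/22380) = 11227/11190 ≈ 1.0033)
x - D = 21231 - 1*11227/11190 = 21231 - 11227/11190 = 237563663/11190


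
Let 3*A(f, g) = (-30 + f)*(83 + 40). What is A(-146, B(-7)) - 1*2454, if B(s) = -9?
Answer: -9670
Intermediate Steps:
A(f, g) = -1230 + 41*f (A(f, g) = ((-30 + f)*(83 + 40))/3 = ((-30 + f)*123)/3 = (-3690 + 123*f)/3 = -1230 + 41*f)
A(-146, B(-7)) - 1*2454 = (-1230 + 41*(-146)) - 1*2454 = (-1230 - 5986) - 2454 = -7216 - 2454 = -9670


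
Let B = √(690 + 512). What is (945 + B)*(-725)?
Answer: -685125 - 725*√1202 ≈ -7.1026e+5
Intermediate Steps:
B = √1202 ≈ 34.670
(945 + B)*(-725) = (945 + √1202)*(-725) = -685125 - 725*√1202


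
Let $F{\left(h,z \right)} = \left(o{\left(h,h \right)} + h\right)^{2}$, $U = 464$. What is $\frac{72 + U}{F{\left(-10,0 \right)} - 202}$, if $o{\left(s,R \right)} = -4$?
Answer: $- \frac{268}{3} \approx -89.333$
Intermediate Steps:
$F{\left(h,z \right)} = \left(-4 + h\right)^{2}$
$\frac{72 + U}{F{\left(-10,0 \right)} - 202} = \frac{72 + 464}{\left(-4 - 10\right)^{2} - 202} = \frac{536}{\left(-14\right)^{2} - 202} = \frac{536}{196 - 202} = \frac{536}{-6} = 536 \left(- \frac{1}{6}\right) = - \frac{268}{3}$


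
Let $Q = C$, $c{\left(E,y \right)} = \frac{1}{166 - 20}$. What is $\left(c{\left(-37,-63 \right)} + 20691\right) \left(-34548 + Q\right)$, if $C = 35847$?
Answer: $\frac{3924132213}{146} \approx 2.6878 \cdot 10^{7}$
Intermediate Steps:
$c{\left(E,y \right)} = \frac{1}{146}$
$Q = 35847$
$\left(c{\left(-37,-63 \right)} + 20691\right) \left(-34548 + Q\right) = \left(\frac{1}{146} + 20691\right) \left(-34548 + 35847\right) = \frac{3020887}{146} \cdot 1299 = \frac{3924132213}{146}$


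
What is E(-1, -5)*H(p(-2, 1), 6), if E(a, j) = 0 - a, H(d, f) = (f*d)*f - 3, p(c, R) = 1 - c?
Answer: 105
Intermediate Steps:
H(d, f) = -3 + d*f² (H(d, f) = (d*f)*f - 3 = d*f² - 3 = -3 + d*f²)
E(a, j) = -a
E(-1, -5)*H(p(-2, 1), 6) = (-1*(-1))*(-3 + (1 - 1*(-2))*6²) = 1*(-3 + (1 + 2)*36) = 1*(-3 + 3*36) = 1*(-3 + 108) = 1*105 = 105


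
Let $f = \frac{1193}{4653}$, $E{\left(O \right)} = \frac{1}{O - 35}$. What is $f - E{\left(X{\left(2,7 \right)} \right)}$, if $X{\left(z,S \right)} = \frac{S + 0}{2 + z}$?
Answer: $\frac{177281}{618849} \approx 0.28647$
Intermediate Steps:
$X{\left(z,S \right)} = \frac{S}{2 + z}$
$E{\left(O \right)} = \frac{1}{-35 + O}$
$f = \frac{1193}{4653}$ ($f = 1193 \cdot \frac{1}{4653} = \frac{1193}{4653} \approx 0.25639$)
$f - E{\left(X{\left(2,7 \right)} \right)} = \frac{1193}{4653} - \frac{1}{-35 + \frac{7}{2 + 2}} = \frac{1193}{4653} - \frac{1}{-35 + \frac{7}{4}} = \frac{1193}{4653} - \frac{1}{- \frac{133}{4}} = \frac{1193}{4653} - - \frac{4}{133} = \frac{1193}{4653} + \frac{4}{133} = \frac{177281}{618849}$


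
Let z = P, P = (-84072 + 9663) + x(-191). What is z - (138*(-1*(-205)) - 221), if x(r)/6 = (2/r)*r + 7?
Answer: -102424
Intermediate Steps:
x(r) = 54 (x(r) = 6*((2/r)*r + 7) = 6*(2 + 7) = 6*9 = 54)
P = -74355 (P = (-84072 + 9663) + 54 = -74409 + 54 = -74355)
z = -74355
z - (138*(-1*(-205)) - 221) = -74355 - (138*(-1*(-205)) - 221) = -74355 - (138*205 - 221) = -74355 - (28290 - 221) = -74355 - 1*28069 = -74355 - 28069 = -102424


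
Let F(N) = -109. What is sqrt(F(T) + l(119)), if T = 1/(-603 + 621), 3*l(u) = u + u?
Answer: I*sqrt(267)/3 ≈ 5.4467*I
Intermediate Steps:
l(u) = 2*u/3 (l(u) = (u + u)/3 = (2*u)/3 = 2*u/3)
T = 1/18 ≈ 0.055556
sqrt(F(T) + l(119)) = sqrt(-109 + (2/3)*119) = sqrt(-109 + 238/3) = sqrt(-89/3) = I*sqrt(267)/3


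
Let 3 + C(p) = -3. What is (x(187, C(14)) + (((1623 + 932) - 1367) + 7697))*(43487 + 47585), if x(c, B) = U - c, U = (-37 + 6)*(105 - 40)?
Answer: 608634176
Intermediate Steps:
C(p) = -6 (C(p) = -3 - 3 = -6)
U = -2015 (U = -31*65 = -2015)
x(c, B) = -2015 - c
(x(187, C(14)) + (((1623 + 932) - 1367) + 7697))*(43487 + 47585) = ((-2015 - 1*187) + (((1623 + 932) - 1367) + 7697))*(43487 + 47585) = ((-2015 - 187) + ((2555 - 1367) + 7697))*91072 = (-2202 + (1188 + 7697))*91072 = (-2202 + 8885)*91072 = 6683*91072 = 608634176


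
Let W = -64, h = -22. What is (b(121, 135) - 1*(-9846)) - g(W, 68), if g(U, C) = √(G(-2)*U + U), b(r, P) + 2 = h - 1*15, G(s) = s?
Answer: 9799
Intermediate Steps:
b(r, P) = -39 (b(r, P) = -2 + (-22 - 1*15) = -2 + (-22 - 15) = -2 - 37 = -39)
g(U, C) = √(-U) (g(U, C) = √(-2*U + U) = √(-U))
(b(121, 135) - 1*(-9846)) - g(W, 68) = (-39 - 1*(-9846)) - √(-1*(-64)) = (-39 + 9846) - √64 = 9807 - 1*8 = 9807 - 8 = 9799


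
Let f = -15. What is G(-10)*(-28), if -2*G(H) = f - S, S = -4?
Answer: -154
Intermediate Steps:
G(H) = 11/2 (G(H) = -(-15 - 1*(-4))/2 = -(-15 + 4)/2 = -½*(-11) = 11/2)
G(-10)*(-28) = (11/2)*(-28) = -154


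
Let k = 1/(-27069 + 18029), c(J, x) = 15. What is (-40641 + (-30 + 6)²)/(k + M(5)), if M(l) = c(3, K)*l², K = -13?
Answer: -362187600/3389999 ≈ -106.84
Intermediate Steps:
M(l) = 15*l²
k = -1/9040 (k = 1/(-9040) = -1/9040 ≈ -0.00011062)
(-40641 + (-30 + 6)²)/(k + M(5)) = (-40641 + (-30 + 6)²)/(-1/9040 + 15*5²) = (-40641 + (-24)²)/(-1/9040 + 15*25) = (-40641 + 576)/(-1/9040 + 375) = -40065/3389999/9040 = -40065*9040/3389999 = -362187600/3389999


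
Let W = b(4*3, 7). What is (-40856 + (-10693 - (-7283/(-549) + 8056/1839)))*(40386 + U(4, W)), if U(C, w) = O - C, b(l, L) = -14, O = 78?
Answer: -702146260488400/336537 ≈ -2.0864e+9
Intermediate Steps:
W = -14
U(C, w) = 78 - C
(-40856 + (-10693 - (-7283/(-549) + 8056/1839)))*(40386 + U(4, W)) = (-40856 + (-10693 - (-7283/(-549) + 8056/1839)))*(40386 + (78 - 1*4)) = (-40856 + (-10693 - (-7283*(-1/549) + 8056*(1/1839))))*(40386 + (78 - 4)) = (-40856 + (-10693 - (7283/549 + 8056/1839)))*(40386 + 74) = (-40856 + (-10693 - 1*5938727/336537))*40460 = (-40856 + (-10693 - 5938727/336537))*40460 = (-40856 - 3604528868/336537)*40460 = -17354084540/336537*40460 = -702146260488400/336537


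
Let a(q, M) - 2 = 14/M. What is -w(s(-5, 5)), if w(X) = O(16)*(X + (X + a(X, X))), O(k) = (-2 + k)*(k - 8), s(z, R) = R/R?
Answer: -2016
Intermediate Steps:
s(z, R) = 1
O(k) = (-8 + k)*(-2 + k) (O(k) = (-2 + k)*(-8 + k) = (-8 + k)*(-2 + k))
a(q, M) = 2 + 14/M
w(X) = 224 + 224*X + 1568/X (w(X) = (16 + 16**2 - 10*16)*(X + (X + (2 + 14/X))) = (16 + 256 - 160)*(X + (2 + X + 14/X)) = 112*(2 + 2*X + 14/X) = 224 + 224*X + 1568/X)
-w(s(-5, 5)) = -(224 + 224*1 + 1568/1) = -(224 + 224 + 1568*1) = -(224 + 224 + 1568) = -1*2016 = -2016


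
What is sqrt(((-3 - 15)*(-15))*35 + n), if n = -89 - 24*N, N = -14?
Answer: sqrt(9697) ≈ 98.473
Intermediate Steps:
n = 247 (n = -89 - 24*(-14) = -89 + 336 = 247)
sqrt(((-3 - 15)*(-15))*35 + n) = sqrt(((-3 - 15)*(-15))*35 + 247) = sqrt(-18*(-15)*35 + 247) = sqrt(270*35 + 247) = sqrt(9450 + 247) = sqrt(9697)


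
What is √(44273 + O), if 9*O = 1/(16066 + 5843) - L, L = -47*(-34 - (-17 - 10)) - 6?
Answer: √191106024433563/65727 ≈ 210.33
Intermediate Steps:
L = 323 (L = -47*(-34 - 1*(-27)) - 6 = -47*(-34 + 27) - 6 = -47*(-7) - 6 = 329 - 6 = 323)
O = -7076606/197181 (O = (1/(16066 + 5843) - 1*323)/9 = (1/21909 - 323)/9 = (⅑)*(-7076606/21909) = -7076606/197181 ≈ -35.889)
√(44273 + O) = √(44273 - 7076606/197181) = √(8722717807/197181) = √191106024433563/65727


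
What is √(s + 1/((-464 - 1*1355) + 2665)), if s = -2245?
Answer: I*√178531286/282 ≈ 47.381*I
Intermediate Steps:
√(s + 1/((-464 - 1*1355) + 2665)) = √(-2245 + 1/((-464 - 1*1355) + 2665)) = √(-2245 + 1/((-464 - 1355) + 2665)) = √(-2245 + 1/(-1819 + 2665)) = √(-2245 + 1/846) = √(-1899269/846) = I*√178531286/282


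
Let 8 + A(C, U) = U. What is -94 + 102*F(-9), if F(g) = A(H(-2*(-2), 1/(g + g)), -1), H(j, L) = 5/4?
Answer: -1012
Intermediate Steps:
H(j, L) = 5/4 (H(j, L) = 5*(1/4) = 5/4)
A(C, U) = -8 + U
F(g) = -9 (F(g) = -8 - 1 = -9)
-94 + 102*F(-9) = -94 + 102*(-9) = -94 - 918 = -1012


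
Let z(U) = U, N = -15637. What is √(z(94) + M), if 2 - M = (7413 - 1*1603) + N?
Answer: √9923 ≈ 99.614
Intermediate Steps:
M = 9829 (M = 2 - ((7413 - 1*1603) - 15637) = 2 - ((7413 - 1603) - 15637) = 2 - (5810 - 15637) = 2 - 1*(-9827) = 2 + 9827 = 9829)
√(z(94) + M) = √(94 + 9829) = √9923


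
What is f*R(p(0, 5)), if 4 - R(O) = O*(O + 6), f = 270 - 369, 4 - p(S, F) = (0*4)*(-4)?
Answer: 3564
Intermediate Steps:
p(S, F) = 4 (p(S, F) = 4 - 0*4*(-4) = 4 - 0*(-4) = 4 - 1*0 = 4 + 0 = 4)
f = -99
R(O) = 4 - O*(6 + O) (R(O) = 4 - O*(O + 6) = 4 - O*(6 + O))
f*R(p(0, 5)) = -99*(4 - 1*4² - 6*4) = -99*(4 - 1*16 - 24) = -99*(4 - 16 - 24) = -99*(-36) = 3564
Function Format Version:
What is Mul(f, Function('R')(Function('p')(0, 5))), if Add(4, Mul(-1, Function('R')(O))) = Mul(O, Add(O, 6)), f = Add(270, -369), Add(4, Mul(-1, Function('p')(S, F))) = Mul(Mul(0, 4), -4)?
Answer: 3564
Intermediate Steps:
Function('p')(S, F) = 4 (Function('p')(S, F) = Add(4, Mul(-1, Mul(Mul(0, 4), -4))) = Add(4, Mul(-1, Mul(0, -4))) = Add(4, Mul(-1, 0)) = Add(4, 0) = 4)
f = -99
Function('R')(O) = Add(4, Mul(-1, O, Add(6, O))) (Function('R')(O) = Add(4, Mul(-1, Mul(O, Add(O, 6)))) = Add(4, Mul(-1, Mul(O, Add(6, O)))) = Add(4, Mul(-1, O, Add(6, O))))
Mul(f, Function('R')(Function('p')(0, 5))) = Mul(-99, Add(4, Mul(-1, Pow(4, 2)), Mul(-6, 4))) = Mul(-99, Add(4, Mul(-1, 16), -24)) = Mul(-99, Add(4, -16, -24)) = Mul(-99, -36) = 3564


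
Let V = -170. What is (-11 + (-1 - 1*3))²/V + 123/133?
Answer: -1803/4522 ≈ -0.39872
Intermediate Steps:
(-11 + (-1 - 1*3))²/V + 123/133 = (-11 + (-1 - 1*3))²/(-170) + 123/133 = (-11 + (-1 - 3))²*(-1/170) + 123*(1/133) = (-11 - 4)²*(-1/170) + 123/133 = (-15)²*(-1/170) + 123/133 = 225*(-1/170) + 123/133 = -45/34 + 123/133 = -1803/4522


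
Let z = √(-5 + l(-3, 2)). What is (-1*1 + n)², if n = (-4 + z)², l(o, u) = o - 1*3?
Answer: -688 - 64*I*√11 ≈ -688.0 - 212.26*I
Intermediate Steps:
l(o, u) = -3 + o (l(o, u) = o - 3 = -3 + o)
z = I*√11 (z = √(-5 + (-3 - 3)) = √(-5 - 6) = √(-11) = I*√11 ≈ 3.3166*I)
n = (-4 + I*√11)² ≈ 5.0 - 26.533*I
(-1*1 + n)² = (-1*1 + (4 - I*√11)²)² = (-1 + (4 - I*√11)²)²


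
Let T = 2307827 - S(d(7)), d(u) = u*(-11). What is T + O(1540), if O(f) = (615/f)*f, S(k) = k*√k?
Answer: 2308442 + 77*I*√77 ≈ 2.3084e+6 + 675.67*I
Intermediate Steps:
d(u) = -11*u
S(k) = k^(3/2)
T = 2307827 + 77*I*√77 (T = 2307827 - (-11*7)^(3/2) = 2307827 - (-77)^(3/2) = 2307827 - (-77)*I*√77 = 2307827 + 77*I*√77 ≈ 2.3078e+6 + 675.67*I)
O(f) = 615
T + O(1540) = (2307827 + 77*I*√77) + 615 = 2308442 + 77*I*√77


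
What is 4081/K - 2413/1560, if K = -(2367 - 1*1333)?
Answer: -402791/73320 ≈ -5.4936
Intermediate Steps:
K = -1034 (K = -(2367 - 1333) = -1*1034 = -1034)
4081/K - 2413/1560 = 4081/(-1034) - 2413/1560 = 4081*(-1/1034) - 2413*1/1560 = -371/94 - 2413/1560 = -402791/73320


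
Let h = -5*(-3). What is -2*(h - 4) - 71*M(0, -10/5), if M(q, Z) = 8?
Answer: -590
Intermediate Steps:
h = 15
-2*(h - 4) - 71*M(0, -10/5) = -2*(15 - 4) - 71*8 = -2*11 - 568 = -22 - 568 = -590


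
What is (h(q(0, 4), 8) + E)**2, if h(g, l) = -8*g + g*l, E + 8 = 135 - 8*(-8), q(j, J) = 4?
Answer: 36481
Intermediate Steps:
E = 191 (E = -8 + (135 - 8*(-8)) = -8 + (135 - 1*(-64)) = -8 + (135 + 64) = -8 + 199 = 191)
(h(q(0, 4), 8) + E)**2 = (4*(-8 + 8) + 191)**2 = (4*0 + 191)**2 = (0 + 191)**2 = 191**2 = 36481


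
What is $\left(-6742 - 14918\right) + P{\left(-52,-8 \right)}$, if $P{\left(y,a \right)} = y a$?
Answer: $-21244$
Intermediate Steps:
$P{\left(y,a \right)} = a y$
$\left(-6742 - 14918\right) + P{\left(-52,-8 \right)} = \left(-6742 - 14918\right) - -416 = -21660 + 416 = -21244$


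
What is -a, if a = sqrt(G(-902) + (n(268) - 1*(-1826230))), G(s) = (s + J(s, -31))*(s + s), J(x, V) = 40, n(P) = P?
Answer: -sqrt(3381546) ≈ -1838.9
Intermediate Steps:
G(s) = 2*s*(40 + s) (G(s) = (s + 40)*(s + s) = (40 + s)*(2*s) = 2*s*(40 + s))
a = sqrt(3381546) (a = sqrt(2*(-902)*(40 - 902) + (268 - 1*(-1826230))) = sqrt(2*(-902)*(-862) + (268 + 1826230)) = sqrt(1555048 + 1826498) = sqrt(3381546) ≈ 1838.9)
-a = -sqrt(3381546)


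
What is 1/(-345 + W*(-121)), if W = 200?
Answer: -1/24545 ≈ -4.0742e-5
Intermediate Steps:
1/(-345 + W*(-121)) = 1/(-345 + 200*(-121)) = 1/(-345 - 24200) = 1/(-24545) = -1/24545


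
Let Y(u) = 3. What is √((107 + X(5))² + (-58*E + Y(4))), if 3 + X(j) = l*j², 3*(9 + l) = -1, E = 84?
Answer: √106723/3 ≈ 108.89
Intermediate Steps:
l = -28/3 (l = -9 + (⅓)*(-1) = -9 - ⅓ = -28/3 ≈ -9.3333)
X(j) = -3 - 28*j²/3
√((107 + X(5))² + (-58*E + Y(4))) = √((107 + (-3 - 28/3*5²))² + (-58*84 + 3)) = √((107 + (-3 - 28/3*25))² + (-4872 + 3)) = √((107 + (-3 - 700/3))² - 4869) = √((107 - 709/3)² - 4869) = √((-388/3)² - 4869) = √(150544/9 - 4869) = √(106723/9) = √106723/3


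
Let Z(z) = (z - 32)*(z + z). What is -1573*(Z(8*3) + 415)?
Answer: -48763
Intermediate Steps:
Z(z) = 2*z*(-32 + z) (Z(z) = (-32 + z)*(2*z) = 2*z*(-32 + z))
-1573*(Z(8*3) + 415) = -1573*(2*(8*3)*(-32 + 8*3) + 415) = -1573*(2*24*(-32 + 24) + 415) = -1573*(2*24*(-8) + 415) = -1573*(-384 + 415) = -1573*31 = -48763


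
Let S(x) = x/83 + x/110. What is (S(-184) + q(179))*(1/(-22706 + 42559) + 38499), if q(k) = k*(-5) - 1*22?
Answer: -3213097763621928/90628945 ≈ -3.5453e+7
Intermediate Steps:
S(x) = 193*x/9130 (S(x) = x*(1/83) + x*(1/110) = x/83 + x/110 = 193*x/9130)
q(k) = -22 - 5*k (q(k) = -5*k - 22 = -22 - 5*k)
(S(-184) + q(179))*(1/(-22706 + 42559) + 38499) = ((193/9130)*(-184) + (-22 - 5*179))*(1/(-22706 + 42559) + 38499) = (-17756/4565 + (-22 - 895))*(1/19853 + 38499) = (-17756/4565 - 917)*(1/19853 + 38499) = -4203861/4565*764320648/19853 = -3213097763621928/90628945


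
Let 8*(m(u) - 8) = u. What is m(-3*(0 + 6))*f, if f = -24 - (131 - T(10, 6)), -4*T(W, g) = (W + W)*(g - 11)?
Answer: -1495/2 ≈ -747.50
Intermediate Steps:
m(u) = 8 + u/8
T(W, g) = -W*(-11 + g)/2 (T(W, g) = -(W + W)*(g - 11)/4 = -2*W*(-11 + g)/4 = -W*(-11 + g)/2)
f = -130 (f = -24 - (131 - 10*(11 - 1*6)/2) = -24 - (131 - 10*(11 - 6)/2) = -24 - (131 - 10*5/2) = -24 - (131 - 1*25) = -24 - (131 - 25) = -24 - 1*106 = -24 - 106 = -130)
m(-3*(0 + 6))*f = (8 + (-3*(0 + 6))/8)*(-130) = (8 + (-3*6)/8)*(-130) = (8 + (1/8)*(-18))*(-130) = (8 - 9/4)*(-130) = (23/4)*(-130) = -1495/2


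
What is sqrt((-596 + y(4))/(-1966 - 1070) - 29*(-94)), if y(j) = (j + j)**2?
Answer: sqrt(1570497753)/759 ≈ 52.213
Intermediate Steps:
y(j) = 4*j**2 (y(j) = (2*j)**2 = 4*j**2)
sqrt((-596 + y(4))/(-1966 - 1070) - 29*(-94)) = sqrt((-596 + 4*4**2)/(-1966 - 1070) - 29*(-94)) = sqrt((-596 + 4*16)/(-3036) + 2726) = sqrt((-596 + 64)*(-1/3036) + 2726) = sqrt(-532*(-1/3036) + 2726) = sqrt(133/759 + 2726) = sqrt(2069167/759) = sqrt(1570497753)/759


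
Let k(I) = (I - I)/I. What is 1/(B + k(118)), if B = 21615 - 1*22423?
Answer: -1/808 ≈ -0.0012376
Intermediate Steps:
B = -808 (B = 21615 - 22423 = -808)
k(I) = 0 (k(I) = 0/I = 0)
1/(B + k(118)) = 1/(-808 + 0) = 1/(-808) = -1/808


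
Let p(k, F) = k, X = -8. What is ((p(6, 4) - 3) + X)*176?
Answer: -880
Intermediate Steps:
((p(6, 4) - 3) + X)*176 = ((6 - 3) - 8)*176 = (3 - 8)*176 = -5*176 = -880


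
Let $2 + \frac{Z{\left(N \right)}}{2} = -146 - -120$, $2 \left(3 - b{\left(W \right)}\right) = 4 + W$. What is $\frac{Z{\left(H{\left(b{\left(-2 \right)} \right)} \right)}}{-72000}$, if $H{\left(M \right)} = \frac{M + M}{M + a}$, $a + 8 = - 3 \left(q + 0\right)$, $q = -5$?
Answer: $\frac{7}{9000} \approx 0.00077778$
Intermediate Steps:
$b{\left(W \right)} = 1 - \frac{W}{2}$ ($b{\left(W \right)} = 3 - \frac{4 + W}{2} = 3 - \left(2 + \frac{W}{2}\right) = 1 - \frac{W}{2}$)
$a = 7$ ($a = -8 - 3 \left(-5 + 0\right) = -8 - -15 = -8 + 15 = 7$)
$H{\left(M \right)} = \frac{2 M}{7 + M}$ ($H{\left(M \right)} = \frac{M + M}{M + 7} = \frac{2 M}{7 + M}$)
$Z{\left(N \right)} = -56$ ($Z{\left(N \right)} = -4 + 2 \left(-146 - -120\right) = -4 + 2 \left(-146 + 120\right) = -4 + 2 \left(-26\right) = -4 - 52 = -56$)
$\frac{Z{\left(H{\left(b{\left(-2 \right)} \right)} \right)}}{-72000} = - \frac{56}{-72000} = \left(-56\right) \left(- \frac{1}{72000}\right) = \frac{7}{9000}$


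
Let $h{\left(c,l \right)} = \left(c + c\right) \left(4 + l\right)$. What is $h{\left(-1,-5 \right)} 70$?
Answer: $140$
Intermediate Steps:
$h{\left(c,l \right)} = 2 c \left(4 + l\right)$
$h{\left(-1,-5 \right)} 70 = 2 \left(-1\right) \left(4 - 5\right) 70 = 2 \left(-1\right) \left(-1\right) 70 = 2 \cdot 70 = 140$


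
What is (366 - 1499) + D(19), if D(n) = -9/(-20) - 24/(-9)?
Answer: -67793/60 ≈ -1129.9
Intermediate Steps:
D(n) = 187/60 (D(n) = -9*(-1/20) - 24*(-1/9) = 9/20 + 8/3 = 187/60)
(366 - 1499) + D(19) = (366 - 1499) + 187/60 = -1133 + 187/60 = -67793/60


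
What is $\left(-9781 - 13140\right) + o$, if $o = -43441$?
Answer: $-66362$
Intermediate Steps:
$\left(-9781 - 13140\right) + o = \left(-9781 - 13140\right) - 43441 = -22921 - 43441 = -66362$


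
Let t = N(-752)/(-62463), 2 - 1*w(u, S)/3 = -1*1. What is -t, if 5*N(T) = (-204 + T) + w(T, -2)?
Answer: -947/312315 ≈ -0.0030322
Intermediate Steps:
w(u, S) = 9 (w(u, S) = 6 - (-3) = 6 - 3*(-1) = 6 + 3 = 9)
N(T) = -39 + T/5 (N(T) = ((-204 + T) + 9)/5 = (-195 + T)/5 = -39 + T/5)
t = 947/312315 (t = (-39 + (⅕)*(-752))/(-62463) = (-39 - 752/5)*(-1/62463) = -947/5*(-1/62463) = 947/312315 ≈ 0.0030322)
-t = -1*947/312315 = -947/312315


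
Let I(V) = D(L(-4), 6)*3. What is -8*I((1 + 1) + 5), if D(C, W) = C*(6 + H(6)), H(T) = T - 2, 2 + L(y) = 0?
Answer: 480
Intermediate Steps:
L(y) = -2 (L(y) = -2 + 0 = -2)
H(T) = -2 + T
D(C, W) = 10*C (D(C, W) = C*(6 + (-2 + 6)) = C*(6 + 4) = C*10 = 10*C)
I(V) = -60 (I(V) = (10*(-2))*3 = -20*3 = -60)
-8*I((1 + 1) + 5) = -8*(-60) = 480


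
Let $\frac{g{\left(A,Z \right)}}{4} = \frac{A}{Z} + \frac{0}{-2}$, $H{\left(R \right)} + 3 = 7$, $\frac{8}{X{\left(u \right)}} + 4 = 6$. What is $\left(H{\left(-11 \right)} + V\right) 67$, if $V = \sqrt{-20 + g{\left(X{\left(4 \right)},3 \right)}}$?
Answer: $268 + \frac{134 i \sqrt{33}}{3} \approx 268.0 + 256.59 i$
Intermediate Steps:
$X{\left(u \right)} = 4$ ($X{\left(u \right)} = \frac{8}{-4 + 6} = \frac{8}{2} = 8 \cdot \frac{1}{2} = 4$)
$H{\left(R \right)} = 4$ ($H{\left(R \right)} = -3 + 7 = 4$)
$g{\left(A,Z \right)} = \frac{4 A}{Z}$ ($g{\left(A,Z \right)} = 4 \left(\frac{A}{Z} + \frac{0}{-2}\right) = 4 \left(\frac{A}{Z} + 0 \left(- \frac{1}{2}\right)\right) = 4 \left(\frac{A}{Z} + 0\right) = 4 \frac{A}{Z} = \frac{4 A}{Z}$)
$V = \frac{2 i \sqrt{33}}{3}$ ($V = \sqrt{-20 + 4 \cdot 4 \cdot \frac{1}{3}} = \sqrt{-20 + \frac{16}{3}} = \sqrt{- \frac{44}{3}} = \frac{2 i \sqrt{33}}{3} \approx 3.8297 i$)
$\left(H{\left(-11 \right)} + V\right) 67 = \left(4 + \frac{2 i \sqrt{33}}{3}\right) 67 = 268 + \frac{134 i \sqrt{33}}{3}$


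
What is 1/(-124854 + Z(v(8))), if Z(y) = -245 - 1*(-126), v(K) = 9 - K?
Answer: -1/124973 ≈ -8.0017e-6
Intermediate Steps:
Z(y) = -119 (Z(y) = -245 + 126 = -119)
1/(-124854 + Z(v(8))) = 1/(-124854 - 119) = 1/(-124973) = -1/124973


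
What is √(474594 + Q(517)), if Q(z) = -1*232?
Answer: √474362 ≈ 688.74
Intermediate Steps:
Q(z) = -232
√(474594 + Q(517)) = √(474594 - 232) = √474362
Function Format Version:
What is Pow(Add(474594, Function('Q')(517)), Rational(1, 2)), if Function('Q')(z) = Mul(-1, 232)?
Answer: Pow(474362, Rational(1, 2)) ≈ 688.74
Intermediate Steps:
Function('Q')(z) = -232
Pow(Add(474594, Function('Q')(517)), Rational(1, 2)) = Pow(Add(474594, -232), Rational(1, 2)) = Pow(474362, Rational(1, 2))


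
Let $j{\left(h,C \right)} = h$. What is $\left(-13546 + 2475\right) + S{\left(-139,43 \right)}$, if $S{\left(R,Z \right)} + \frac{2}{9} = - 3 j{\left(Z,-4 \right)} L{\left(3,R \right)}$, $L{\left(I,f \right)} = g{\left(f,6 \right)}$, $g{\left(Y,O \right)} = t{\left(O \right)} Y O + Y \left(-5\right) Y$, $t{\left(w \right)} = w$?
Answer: $\frac{117868408}{9} \approx 1.3096 \cdot 10^{7}$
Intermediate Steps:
$g{\left(Y,O \right)} = - 5 Y^{2} + Y O^{2}$ ($g{\left(Y,O \right)} = O Y O + Y \left(-5\right) Y = Y O^{2} + - 5 Y Y = Y O^{2} - 5 Y^{2} = - 5 Y^{2} + Y O^{2}$)
$L{\left(I,f \right)} = f \left(36 - 5 f\right)$ ($L{\left(I,f \right)} = f \left(6^{2} - 5 f\right) = f \left(36 - 5 f\right)$)
$S{\left(R,Z \right)} = - \frac{2}{9} - 3 R Z \left(36 - 5 R\right)$ ($S{\left(R,Z \right)} = - \frac{2}{9} + - 3 Z R \left(36 - 5 R\right) = - \frac{2}{9} - 3 R Z \left(36 - 5 R\right)$)
$\left(-13546 + 2475\right) + S{\left(-139,43 \right)} = \left(-13546 + 2475\right) - \left(\frac{2}{9} + 417 \cdot 43 \left(-36 + 5 \left(-139\right)\right)\right) = -11071 - \left(\frac{2}{9} + 417 \cdot 43 \left(-36 - 695\right)\right) = -11071 - \left(\frac{2}{9} + 417 \cdot 43 \left(-731\right)\right) = -11071 + \left(- \frac{2}{9} + 13107561\right) = -11071 + \frac{117968047}{9} = \frac{117868408}{9}$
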